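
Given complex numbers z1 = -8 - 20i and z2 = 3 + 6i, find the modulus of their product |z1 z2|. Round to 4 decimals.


Step 1: |z1| = sqrt((-8)^2 + (-20)^2) = sqrt(464)
Step 2: |z2| = sqrt(3^2 + 6^2) = sqrt(45)
Step 3: |z1*z2| = |z1|*|z2| = sqrt(464) * sqrt(45) = sqrt(464 * 45) = sqrt(20880)
Step 4: = 144.4991

144.4991


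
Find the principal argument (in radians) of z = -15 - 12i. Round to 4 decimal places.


Step 1: z = -15 - 12i
Step 2: arg(z) = atan2(-12, -15)
Step 3: arg(z) = -2.4669

-2.4669


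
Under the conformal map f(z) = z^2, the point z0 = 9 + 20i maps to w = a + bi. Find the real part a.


Step 1: z0 = 9 + 20i
Step 2: z0^2 = 9^2 - 20^2 + 360i
Step 3: real part = 81 - 400 = -319

-319


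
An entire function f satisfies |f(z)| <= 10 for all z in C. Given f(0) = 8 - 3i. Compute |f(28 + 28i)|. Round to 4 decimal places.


Step 1: By Liouville's theorem, a bounded entire function is constant.
Step 2: f(z) = f(0) = 8 - 3i for all z.
Step 3: |f(w)| = |8 - 3i| = sqrt(64 + 9)
Step 4: = 8.544

8.544


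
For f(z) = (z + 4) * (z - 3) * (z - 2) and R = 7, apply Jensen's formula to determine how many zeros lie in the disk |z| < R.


Jensen's formula: (1/2pi)*integral log|f(Re^it)|dt = log|f(0)| + sum_{|a_k|<R} log(R/|a_k|)
Step 1: f(0) = 4 * (-3) * (-2) = 24
Step 2: log|f(0)| = log|-4| + log|3| + log|2| = 3.1781
Step 3: Zeros inside |z| < 7: -4, 3, 2
Step 4: Jensen sum = log(7/4) + log(7/3) + log(7/2) = 2.6597
Step 5: n(R) = number of terms in the Jensen sum = count of zeros inside |z| < 7 = 3

3


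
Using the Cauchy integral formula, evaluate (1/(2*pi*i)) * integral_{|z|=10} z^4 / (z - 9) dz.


Step 1: f(z) = z^4, a = 9 is inside |z| = 10
Step 2: By Cauchy integral formula: (1/(2pi*i)) * integral = f(a)
Step 3: f(9) = 9^4 = 6561

6561


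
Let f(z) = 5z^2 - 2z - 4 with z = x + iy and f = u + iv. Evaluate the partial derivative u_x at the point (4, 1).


Step 1: f(z) = 5(x+iy)^2 - 2(x+iy) - 4
Step 2: u = 5(x^2 - y^2) - 2x - 4
Step 3: u_x = 10x - 2
Step 4: At (4, 1): u_x = 40 - 2 = 38

38


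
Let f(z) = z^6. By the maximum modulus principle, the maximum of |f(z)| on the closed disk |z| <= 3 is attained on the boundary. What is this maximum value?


Step 1: On |z| = 3, |f(z)| = |z|^6 = 3^6
Step 2: By maximum modulus principle, maximum is on boundary.
Step 3: Maximum = 729 = 729

729


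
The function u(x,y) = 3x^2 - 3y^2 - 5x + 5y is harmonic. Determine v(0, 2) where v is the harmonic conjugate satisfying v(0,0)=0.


Step 1: v_x = -u_y = 6y - 5
Step 2: v_y = u_x = 6x - 5
Step 3: v = 6xy - 5x - 5y + C
Step 4: v(0,0) = 0 => C = 0
Step 5: v(0, 2) = -10

-10


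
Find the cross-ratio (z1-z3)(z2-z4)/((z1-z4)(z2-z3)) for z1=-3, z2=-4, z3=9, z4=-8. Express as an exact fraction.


Step 1: (z1-z3)(z2-z4) = (-12) * 4 = -48
Step 2: (z1-z4)(z2-z3) = 5 * (-13) = -65
Step 3: Cross-ratio = 48/65 = 48/65

48/65


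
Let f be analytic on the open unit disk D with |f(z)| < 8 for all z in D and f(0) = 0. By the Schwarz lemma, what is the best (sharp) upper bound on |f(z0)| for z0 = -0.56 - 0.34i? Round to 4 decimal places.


Step 1: g = f/8 maps D -> D with g(0) = 0, so by the Schwarz lemma |g(z)| <= |z|, i.e. |f(z)| <= 8|z|; this is sharp (f(z) = 8z).
Step 2: |z0|^2 = (-0.56)^2 + (-0.34)^2 = 0.4292
Step 3: |z0| = sqrt(0.4292) = 0.655134
Step 4: Best bound = 8 * |z0| = 8 * 0.655134 = 5.2411

5.2411


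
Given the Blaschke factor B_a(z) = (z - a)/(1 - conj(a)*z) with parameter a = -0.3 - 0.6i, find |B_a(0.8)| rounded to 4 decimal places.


Step 1: Numerator z0 - a = 0.8 - (-0.3 - 0.6i) = 1.1 + 0.6i
Step 2: Denominator 1 - conj(a)*z0 = 1 - (-0.3 + 0.6i)*0.8 = 1.24 - 0.48i
Step 3: |z0 - a|^2 = 1.1^2 + 0.6^2 = 1.57; |1 - conj(a)*z0|^2 = 1.24^2 + (-0.48)^2 = 1.768
Step 4: |B_a(0.8)| = sqrt(1.57 / 1.768) = sqrt(0.888009)
Step 5: = 0.9423

0.9423


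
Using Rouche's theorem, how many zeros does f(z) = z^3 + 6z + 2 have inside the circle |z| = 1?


Step 1: On |z| = 1 the three terms have sizes |z^3| = 1^3 = 1, |6z| = 6*1 = 6, |2| = 2
Step 2: The dominant term is g(z) = 6z; let h(z) = z^3 + 2 so f = g + h
Step 3: On |z| = 1: |g| = 6 and |h| <= 1 + 2 = 3
Step 4: Since 6 > 3, |h| < |g| on |z| = 1, so by Rouche f has the same number of zeros as g inside |z| < 1
Step 5: g(z) = 6z has 1 zero (at the origin, multiplicity 1) inside |z| < 1. Answer = 1

1


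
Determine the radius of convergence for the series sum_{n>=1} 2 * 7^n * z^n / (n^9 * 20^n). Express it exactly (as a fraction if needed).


Step 1: General term a_n = 2 * 7^n / (n^9 * 20^n)
Step 2: By the root test, |a_n|^(1/n) = 2^(1/n) * 7 / (n^(9/n) * 20) -> 7/20 as n -> infinity (since 2^(1/n) -> 1 and n^(9/n) -> 1)
Step 3: R = 1/lim|a_n|^(1/n) = 20/7

20/7


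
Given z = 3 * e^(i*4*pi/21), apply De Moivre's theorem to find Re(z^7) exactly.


Step 1: By De Moivre's theorem, z^7 = 3^7 * e^(i*7*4*pi/21) = 2187 * (cos(4*pi/3) + i*sin(4*pi/3))
Step 2: |z|^7 = 3^7 = 2187
Step 3: The angle 4*pi/3 already lies in [0, 2*pi)
Step 4: cos(4*pi/3) = -1/2
Step 5: Re(z^7) = 2187 * (-1/2) = -2187/2

-2187/2


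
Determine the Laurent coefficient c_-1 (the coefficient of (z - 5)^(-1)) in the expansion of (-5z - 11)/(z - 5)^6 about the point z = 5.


Step 1: Write the numerator in powers of (z - 5): -5z - 11 = -5(z - 5) + (-5*5 - 11) = -5(z - 5) - 36
Step 2: Divide by (z - 5)^6: f(z) = -36(z - 5)^(-6) - 5(z - 5)^(-5)
Step 3: This finite sum is the Laurent series of f about z = 5.
Step 4: Only the powers -6 and -5 appear, so the coefficient of (z - 5)^(-1) = 0

0


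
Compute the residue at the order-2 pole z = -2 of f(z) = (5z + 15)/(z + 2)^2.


Step 1: Pole of order 2 at z = -2
Step 2: Res = lim d/dz [(z + 2)^2 * f(z)] as z -> -2
Step 3: (z + 2)^2 * f(z) = 5z + 15
Step 4: d/dz[5z + 15] = 5

5


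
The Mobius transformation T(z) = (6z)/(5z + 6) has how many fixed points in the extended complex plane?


Step 1: Fixed points satisfy T(z) = z
Step 2: 5z^2 = 0
Step 3: Discriminant = 0^2 - 4*5*0 = 0
Step 4: Number of fixed points = 1

1


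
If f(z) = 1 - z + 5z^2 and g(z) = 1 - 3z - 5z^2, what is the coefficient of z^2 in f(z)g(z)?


Step 1: z^2 term in f*g comes from: (1)*(-5z^2) + (-z)*(-3z) + (5z^2)*(1)
Step 2: = -5 + 3 + 5
Step 3: = 3

3


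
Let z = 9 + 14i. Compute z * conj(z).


Step 1: conj(z) = 9 - 14i
Step 2: z * conj(z) = 9^2 + 14^2
Step 3: = 81 + 196 = 277

277


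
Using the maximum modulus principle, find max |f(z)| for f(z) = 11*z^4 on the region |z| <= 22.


Step 1: On |z| = 22, |f(z)| = 11 * |z|^4 = 11 * 22^4
Step 2: By maximum modulus principle, maximum is on boundary.
Step 3: Maximum = 11 * 234256 = 2576816

2576816


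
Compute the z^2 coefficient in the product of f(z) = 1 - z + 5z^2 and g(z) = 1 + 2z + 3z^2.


Step 1: z^2 term in f*g comes from: (1)*(3z^2) + (-z)*(2z) + (5z^2)*(1)
Step 2: = 3 - 2 + 5
Step 3: = 6

6


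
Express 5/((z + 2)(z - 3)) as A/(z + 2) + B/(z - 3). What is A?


Step 1: Multiply both sides by (z + 2) and set z = -2
Step 2: A = 5 / (-2 - 3)
Step 3: A = 5 / (-5)
Step 4: A = -1

-1


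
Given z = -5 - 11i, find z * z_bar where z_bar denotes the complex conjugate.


Step 1: conj(z) = -5 + 11i
Step 2: z * conj(z) = (-5)^2 + (-11)^2
Step 3: = 25 + 121 = 146

146


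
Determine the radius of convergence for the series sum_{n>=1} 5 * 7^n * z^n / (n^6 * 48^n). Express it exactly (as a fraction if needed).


Step 1: General term a_n = 5 * 7^n / (n^6 * 48^n)
Step 2: By the root test, |a_n|^(1/n) = 5^(1/n) * 7 / (n^(6/n) * 48) -> 7/48 as n -> infinity (since 5^(1/n) -> 1 and n^(6/n) -> 1)
Step 3: R = 1/lim|a_n|^(1/n) = 48/7

48/7


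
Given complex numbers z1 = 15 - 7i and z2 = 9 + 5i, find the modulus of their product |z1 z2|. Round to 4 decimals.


Step 1: |z1| = sqrt(15^2 + (-7)^2) = sqrt(274)
Step 2: |z2| = sqrt(9^2 + 5^2) = sqrt(106)
Step 3: |z1*z2| = |z1|*|z2| = sqrt(274) * sqrt(106) = sqrt(274 * 106) = sqrt(29044)
Step 4: = 170.423

170.423


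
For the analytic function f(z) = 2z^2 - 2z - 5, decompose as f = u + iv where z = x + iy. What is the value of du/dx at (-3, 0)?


Step 1: f(z) = 2(x+iy)^2 - 2(x+iy) - 5
Step 2: u = 2(x^2 - y^2) - 2x - 5
Step 3: u_x = 4x - 2
Step 4: At (-3, 0): u_x = -12 - 2 = -14

-14


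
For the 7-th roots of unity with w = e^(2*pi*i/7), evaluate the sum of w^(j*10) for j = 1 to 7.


Step 1: The sum sum_{j=1}^{n} w^(k*j) equals n if n | k, else 0.
Step 2: Here n = 7, k = 10
Step 3: Does n divide k? 7 | 10 -> False
Step 4: Sum = 0

0


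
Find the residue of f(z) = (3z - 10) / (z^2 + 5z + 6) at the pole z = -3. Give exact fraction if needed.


Step 1: Q(z) = z^2 + 5z + 6 = (z + 3)(z + 2)
Step 2: Q'(z) = 2z + 5
Step 3: Q'(-3) = -1, P(-3) = -19
Step 4: Res = P(-3)/Q'(-3) = -19/(-1) = 19

19


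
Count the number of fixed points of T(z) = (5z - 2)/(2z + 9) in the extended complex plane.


Step 1: Fixed points satisfy T(z) = z
Step 2: 2z^2 + 4z + 2 = 0
Step 3: Discriminant = 4^2 - 4*2*2 = 0
Step 4: Number of fixed points = 1

1


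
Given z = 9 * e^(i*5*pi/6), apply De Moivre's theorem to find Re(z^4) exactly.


Step 1: By De Moivre's theorem, z^4 = 9^4 * e^(i*4*5*pi/6) = 6561 * (cos(10*pi/3) + i*sin(10*pi/3))
Step 2: |z|^4 = 9^4 = 6561
Step 3: Reduce the angle mod 2*pi: 10*pi/3 - 2*pi = 4*pi/3
Step 4: cos(4*pi/3) = -1/2
Step 5: Re(z^4) = 6561 * (-1/2) = -6561/2

-6561/2


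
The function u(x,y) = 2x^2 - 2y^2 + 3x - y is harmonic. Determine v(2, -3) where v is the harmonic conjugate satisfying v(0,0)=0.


Step 1: v_x = -u_y = 4y + 1
Step 2: v_y = u_x = 4x + 3
Step 3: v = 4xy + x + 3y + C
Step 4: v(0,0) = 0 => C = 0
Step 5: v(2, -3) = -31

-31


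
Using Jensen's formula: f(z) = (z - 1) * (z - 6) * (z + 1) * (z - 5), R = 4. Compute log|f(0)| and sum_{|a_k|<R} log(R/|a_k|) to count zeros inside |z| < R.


Jensen's formula: (1/2pi)*integral log|f(Re^it)|dt = log|f(0)| + sum_{|a_k|<R} log(R/|a_k|)
Step 1: f(0) = (-1) * (-6) * 1 * (-5) = -30
Step 2: log|f(0)| = log|1| + log|6| + log|-1| + log|5| = 3.4012
Step 3: Zeros inside |z| < 4: 1, -1
Step 4: Jensen sum = log(4/1) + log(4/1) = 2.7726
Step 5: n(R) = number of terms in the Jensen sum = count of zeros inside |z| < 4 = 2

2


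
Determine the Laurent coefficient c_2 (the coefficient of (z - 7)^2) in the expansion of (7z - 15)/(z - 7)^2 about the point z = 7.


Step 1: Write the numerator in powers of (z - 7): 7z - 15 = 7(z - 7) + (7*7 - 15) = 7(z - 7) + 34
Step 2: Divide by (z - 7)^2: f(z) = 34(z - 7)^(-2) + 7(z - 7)^(-1)
Step 3: This finite sum is the Laurent series of f about z = 7.
Step 4: Only the powers -2 and -1 appear, so the coefficient of (z - 7)^2 = 0

0


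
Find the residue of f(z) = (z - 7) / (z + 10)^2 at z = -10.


Step 1: Pole of order 2 at z = -10
Step 2: Res = lim d/dz [(z + 10)^2 * f(z)] as z -> -10
Step 3: (z + 10)^2 * f(z) = z - 7
Step 4: d/dz[z - 7] = 1

1


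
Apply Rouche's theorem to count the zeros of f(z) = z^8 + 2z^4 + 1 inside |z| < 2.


Step 1: On |z| = 2 the three terms have sizes |z^8| = 2^8 = 256, |2z^4| = 2*2^4 = 32, |1| = 1
Step 2: The dominant term is g(z) = z^8; let h(z) = 2z^4 + 1 so f = g + h
Step 3: On |z| = 2: |g| = 256 and |h| <= 32 + 1 = 33
Step 4: Since 256 > 33, |h| < |g| on |z| = 2, so by Rouche f has the same number of zeros as g inside |z| < 2
Step 5: g(z) = z^8 has 8 zeros (all at the origin) inside |z| < 2. Answer = 8

8


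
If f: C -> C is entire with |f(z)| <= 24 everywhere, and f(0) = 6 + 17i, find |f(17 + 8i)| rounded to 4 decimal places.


Step 1: By Liouville's theorem, a bounded entire function is constant.
Step 2: f(z) = f(0) = 6 + 17i for all z.
Step 3: |f(w)| = |6 + 17i| = sqrt(36 + 289)
Step 4: = 18.0278

18.0278


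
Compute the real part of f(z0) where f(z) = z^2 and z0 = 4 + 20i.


Step 1: z0 = 4 + 20i
Step 2: z0^2 = 4^2 - 20^2 + 160i
Step 3: real part = 16 - 400 = -384

-384


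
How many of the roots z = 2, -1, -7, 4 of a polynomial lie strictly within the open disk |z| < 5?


Step 1: Check each root:
  z = 2: |2| = 2 < 5
  z = -1: |-1| = 1 < 5
  z = -7: |-7| = 7 >= 5
  z = 4: |4| = 4 < 5
Step 2: Count = 3

3


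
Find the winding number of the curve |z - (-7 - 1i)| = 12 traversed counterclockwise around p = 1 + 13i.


Step 1: Center c = (-7, -1), radius = 12
Step 2: |p - c|^2 = 8^2 + 14^2 = 260
Step 3: r^2 = 144
Step 4: |p-c| > r so winding number = 0

0


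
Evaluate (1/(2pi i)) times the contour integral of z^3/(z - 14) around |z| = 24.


Step 1: f(z) = z^3, a = 14 is inside |z| = 24
Step 2: By Cauchy integral formula: (1/(2pi*i)) * integral = f(a)
Step 3: f(14) = 14^3 = 2744

2744


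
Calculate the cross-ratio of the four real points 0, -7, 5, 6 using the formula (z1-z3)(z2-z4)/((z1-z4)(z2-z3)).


Step 1: (z1-z3)(z2-z4) = (-5) * (-13) = 65
Step 2: (z1-z4)(z2-z3) = (-6) * (-12) = 72
Step 3: Cross-ratio = 65/72 = 65/72

65/72


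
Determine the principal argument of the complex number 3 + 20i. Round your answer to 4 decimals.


Step 1: z = 3 + 20i
Step 2: arg(z) = atan2(20, 3)
Step 3: arg(z) = 1.4219

1.4219


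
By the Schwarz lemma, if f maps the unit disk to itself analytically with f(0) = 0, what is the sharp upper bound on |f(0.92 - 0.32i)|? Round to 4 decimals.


Step 1: Schwarz lemma: if f: D -> D is analytic with f(0) = 0, then |f(z)| <= |z| for all z in D, and this is sharp (f(z) = z).
Step 2: |z0|^2 = 0.92^2 + (-0.32)^2 = 0.9488
Step 3: |z0| = sqrt(0.9488) = 0.974064
Step 4: Best bound = |z0| = 0.9741

0.9741


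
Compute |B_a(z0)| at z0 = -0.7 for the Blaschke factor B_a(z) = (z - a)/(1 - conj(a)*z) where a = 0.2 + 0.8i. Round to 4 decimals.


Step 1: Numerator z0 - a = -0.7 - (0.2 + 0.8i) = -0.9 - 0.8i
Step 2: Denominator 1 - conj(a)*z0 = 1 - (0.2 - 0.8i)*(-0.7) = 1.14 - 0.56i
Step 3: |z0 - a|^2 = (-0.9)^2 + (-0.8)^2 = 1.45; |1 - conj(a)*z0|^2 = 1.14^2 + (-0.56)^2 = 1.6132
Step 4: |B_a(-0.7)| = sqrt(1.45 / 1.6132) = sqrt(0.898835)
Step 5: = 0.9481

0.9481


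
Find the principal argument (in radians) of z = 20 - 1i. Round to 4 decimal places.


Step 1: z = 20 - 1i
Step 2: arg(z) = atan2(-1, 20)
Step 3: arg(z) = -0.05

-0.05


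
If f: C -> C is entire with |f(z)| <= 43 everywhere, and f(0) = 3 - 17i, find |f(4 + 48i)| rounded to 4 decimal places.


Step 1: By Liouville's theorem, a bounded entire function is constant.
Step 2: f(z) = f(0) = 3 - 17i for all z.
Step 3: |f(w)| = |3 - 17i| = sqrt(9 + 289)
Step 4: = 17.2627

17.2627


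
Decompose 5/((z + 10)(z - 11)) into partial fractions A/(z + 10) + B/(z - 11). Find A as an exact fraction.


Step 1: Multiply both sides by (z + 10) and set z = -10
Step 2: A = 5 / (-10 - 11)
Step 3: A = 5 / (-21)
Step 4: A = -5/21

-5/21


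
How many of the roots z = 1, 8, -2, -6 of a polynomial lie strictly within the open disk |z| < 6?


Step 1: Check each root:
  z = 1: |1| = 1 < 6
  z = 8: |8| = 8 >= 6
  z = -2: |-2| = 2 < 6
  z = -6: |-6| = 6 >= 6
Step 2: Count = 2

2


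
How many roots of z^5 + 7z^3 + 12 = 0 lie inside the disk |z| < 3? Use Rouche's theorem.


Step 1: On |z| = 3 the three terms have sizes |z^5| = 3^5 = 243, |7z^3| = 7*3^3 = 189, |12| = 12
Step 2: The dominant term is g(z) = z^5; let h(z) = 7z^3 + 12 so f = g + h
Step 3: On |z| = 3: |g| = 243 and |h| <= 189 + 12 = 201
Step 4: Since 243 > 201, |h| < |g| on |z| = 3, so by Rouche f has the same number of zeros as g inside |z| < 3
Step 5: g(z) = z^5 has 5 zeros (all at the origin) inside |z| < 3. Answer = 5

5


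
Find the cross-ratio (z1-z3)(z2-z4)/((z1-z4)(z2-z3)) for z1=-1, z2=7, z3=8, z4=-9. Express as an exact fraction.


Step 1: (z1-z3)(z2-z4) = (-9) * 16 = -144
Step 2: (z1-z4)(z2-z3) = 8 * (-1) = -8
Step 3: Cross-ratio = 144/8 = 18

18


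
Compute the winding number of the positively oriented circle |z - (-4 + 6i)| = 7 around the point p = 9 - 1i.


Step 1: Center c = (-4, 6), radius = 7
Step 2: |p - c|^2 = 13^2 + (-7)^2 = 218
Step 3: r^2 = 49
Step 4: |p-c| > r so winding number = 0

0


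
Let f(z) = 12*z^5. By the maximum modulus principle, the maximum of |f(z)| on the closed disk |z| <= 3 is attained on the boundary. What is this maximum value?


Step 1: On |z| = 3, |f(z)| = 12 * |z|^5 = 12 * 3^5
Step 2: By maximum modulus principle, maximum is on boundary.
Step 3: Maximum = 12 * 243 = 2916

2916


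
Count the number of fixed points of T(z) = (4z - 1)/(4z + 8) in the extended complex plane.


Step 1: Fixed points satisfy T(z) = z
Step 2: 4z^2 + 4z + 1 = 0
Step 3: Discriminant = 4^2 - 4*4*1 = 0
Step 4: Number of fixed points = 1

1


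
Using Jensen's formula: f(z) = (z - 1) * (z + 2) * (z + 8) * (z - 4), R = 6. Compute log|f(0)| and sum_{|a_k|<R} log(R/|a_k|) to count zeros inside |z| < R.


Jensen's formula: (1/2pi)*integral log|f(Re^it)|dt = log|f(0)| + sum_{|a_k|<R} log(R/|a_k|)
Step 1: f(0) = (-1) * 2 * 8 * (-4) = 64
Step 2: log|f(0)| = log|1| + log|-2| + log|-8| + log|4| = 4.1589
Step 3: Zeros inside |z| < 6: 1, -2, 4
Step 4: Jensen sum = log(6/1) + log(6/2) + log(6/4) = 3.2958
Step 5: n(R) = number of terms in the Jensen sum = count of zeros inside |z| < 6 = 3

3


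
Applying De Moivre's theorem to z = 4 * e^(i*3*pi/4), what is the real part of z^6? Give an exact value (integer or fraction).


Step 1: By De Moivre's theorem, z^6 = 4^6 * e^(i*6*3*pi/4) = 4096 * (cos(9*pi/2) + i*sin(9*pi/2))
Step 2: |z|^6 = 4^6 = 4096
Step 3: Reduce the angle mod 2*pi: 9*pi/2 - 4*pi = pi/2
Step 4: cos(pi/2) = 0
Step 5: Re(z^6) = 4096 * 0 = 0

0


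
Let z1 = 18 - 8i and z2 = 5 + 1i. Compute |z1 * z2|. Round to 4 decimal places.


Step 1: |z1| = sqrt(18^2 + (-8)^2) = sqrt(388)
Step 2: |z2| = sqrt(5^2 + 1^2) = sqrt(26)
Step 3: |z1*z2| = |z1|*|z2| = sqrt(388) * sqrt(26) = sqrt(388 * 26) = sqrt(10088)
Step 4: = 100.439

100.439


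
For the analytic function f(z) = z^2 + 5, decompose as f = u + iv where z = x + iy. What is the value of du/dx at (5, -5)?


Step 1: f(z) = (x+iy)^2 + 5
Step 2: u = (x^2 - y^2) + 5
Step 3: u_x = 2x + 0
Step 4: At (5, -5): u_x = 10 + 0 = 10

10


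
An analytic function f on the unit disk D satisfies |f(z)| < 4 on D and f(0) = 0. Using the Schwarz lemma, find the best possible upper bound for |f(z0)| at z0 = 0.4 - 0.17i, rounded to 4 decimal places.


Step 1: g = f/4 maps D -> D with g(0) = 0, so by the Schwarz lemma |g(z)| <= |z|, i.e. |f(z)| <= 4|z|; this is sharp (f(z) = 4z).
Step 2: |z0|^2 = 0.4^2 + (-0.17)^2 = 0.1889
Step 3: |z0| = sqrt(0.1889) = 0.434626
Step 4: Best bound = 4 * |z0| = 4 * 0.434626 = 1.7385

1.7385


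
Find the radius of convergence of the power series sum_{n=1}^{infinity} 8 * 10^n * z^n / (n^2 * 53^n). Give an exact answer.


Step 1: General term a_n = 8 * 10^n / (n^2 * 53^n)
Step 2: By the root test, |a_n|^(1/n) = 8^(1/n) * 10 / (n^(2/n) * 53) -> 10/53 as n -> infinity (since 8^(1/n) -> 1 and n^(2/n) -> 1)
Step 3: R = 1/lim|a_n|^(1/n) = 53/10

53/10


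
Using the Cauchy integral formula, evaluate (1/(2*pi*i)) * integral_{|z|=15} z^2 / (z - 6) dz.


Step 1: f(z) = z^2, a = 6 is inside |z| = 15
Step 2: By Cauchy integral formula: (1/(2pi*i)) * integral = f(a)
Step 3: f(6) = 6^2 = 36

36


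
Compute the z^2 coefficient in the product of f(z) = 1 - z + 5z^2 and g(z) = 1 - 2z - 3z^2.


Step 1: z^2 term in f*g comes from: (1)*(-3z^2) + (-z)*(-2z) + (5z^2)*(1)
Step 2: = -3 + 2 + 5
Step 3: = 4

4


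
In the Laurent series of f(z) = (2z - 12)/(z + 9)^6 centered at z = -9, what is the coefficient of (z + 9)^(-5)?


Step 1: Write the numerator in powers of (z + 9): 2z - 12 = 2(z + 9) + (2*(-9) - 12) = 2(z + 9) - 30
Step 2: Divide by (z + 9)^6: f(z) = -30(z + 9)^(-6) + 2(z + 9)^(-5)
Step 3: This finite sum is the Laurent series of f about z = -9.
Step 4: Coefficient of (z + 9)^(-5) = coefficient of (z + 9) in the re-centred numerator = 2

2


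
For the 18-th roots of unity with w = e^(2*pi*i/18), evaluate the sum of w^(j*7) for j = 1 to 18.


Step 1: The sum sum_{j=1}^{n} w^(k*j) equals n if n | k, else 0.
Step 2: Here n = 18, k = 7
Step 3: Does n divide k? 18 | 7 -> False
Step 4: Sum = 0

0


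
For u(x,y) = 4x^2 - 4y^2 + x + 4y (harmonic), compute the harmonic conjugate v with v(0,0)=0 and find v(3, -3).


Step 1: v_x = -u_y = 8y - 4
Step 2: v_y = u_x = 8x + 1
Step 3: v = 8xy - 4x + y + C
Step 4: v(0,0) = 0 => C = 0
Step 5: v(3, -3) = -87

-87


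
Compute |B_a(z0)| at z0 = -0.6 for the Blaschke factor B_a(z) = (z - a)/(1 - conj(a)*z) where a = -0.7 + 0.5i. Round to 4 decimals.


Step 1: Numerator z0 - a = -0.6 - (-0.7 + 0.5i) = 0.1 - 0.5i
Step 2: Denominator 1 - conj(a)*z0 = 1 - (-0.7 - 0.5i)*(-0.6) = 0.58 - 0.3i
Step 3: |z0 - a|^2 = 0.1^2 + (-0.5)^2 = 0.26; |1 - conj(a)*z0|^2 = 0.58^2 + (-0.3)^2 = 0.4264
Step 4: |B_a(-0.6)| = sqrt(0.26 / 0.4264) = sqrt(0.609756)
Step 5: = 0.7809

0.7809


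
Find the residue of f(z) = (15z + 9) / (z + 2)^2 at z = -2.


Step 1: Pole of order 2 at z = -2
Step 2: Res = lim d/dz [(z + 2)^2 * f(z)] as z -> -2
Step 3: (z + 2)^2 * f(z) = 15z + 9
Step 4: d/dz[15z + 9] = 15

15


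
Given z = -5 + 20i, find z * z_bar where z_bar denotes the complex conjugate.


Step 1: conj(z) = -5 - 20i
Step 2: z * conj(z) = (-5)^2 + 20^2
Step 3: = 25 + 400 = 425

425


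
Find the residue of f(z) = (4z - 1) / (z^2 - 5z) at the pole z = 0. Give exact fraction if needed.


Step 1: Q(z) = z^2 - 5z = (z)(z - 5)
Step 2: Q'(z) = 2z - 5
Step 3: Q'(0) = -5, P(0) = -1
Step 4: Res = P(0)/Q'(0) = -1/(-5) = 1/5

1/5


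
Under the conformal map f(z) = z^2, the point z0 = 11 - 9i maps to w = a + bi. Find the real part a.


Step 1: z0 = 11 - 9i
Step 2: z0^2 = 11^2 - (-9)^2 - 198i
Step 3: real part = 121 - 81 = 40

40


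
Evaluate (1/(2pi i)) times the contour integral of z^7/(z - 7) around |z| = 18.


Step 1: f(z) = z^7, a = 7 is inside |z| = 18
Step 2: By Cauchy integral formula: (1/(2pi*i)) * integral = f(a)
Step 3: f(7) = 7^7 = 823543

823543


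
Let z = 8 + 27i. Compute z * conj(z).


Step 1: conj(z) = 8 - 27i
Step 2: z * conj(z) = 8^2 + 27^2
Step 3: = 64 + 729 = 793

793


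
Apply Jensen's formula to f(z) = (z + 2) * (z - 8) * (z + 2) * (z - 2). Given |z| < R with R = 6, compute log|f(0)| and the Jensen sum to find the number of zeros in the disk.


Jensen's formula: (1/2pi)*integral log|f(Re^it)|dt = log|f(0)| + sum_{|a_k|<R} log(R/|a_k|)
Step 1: f(0) = 2 * (-8) * 2 * (-2) = 64
Step 2: log|f(0)| = log|-2| + log|8| + log|-2| + log|2| = 4.1589
Step 3: Zeros inside |z| < 6: -2, -2, 2
Step 4: Jensen sum = log(6/2) + log(6/2) + log(6/2) = 3.2958
Step 5: n(R) = number of terms in the Jensen sum = count of zeros inside |z| < 6 = 3

3


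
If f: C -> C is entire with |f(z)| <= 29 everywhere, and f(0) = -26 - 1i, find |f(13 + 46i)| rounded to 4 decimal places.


Step 1: By Liouville's theorem, a bounded entire function is constant.
Step 2: f(z) = f(0) = -26 - 1i for all z.
Step 3: |f(w)| = |-26 - 1i| = sqrt(676 + 1)
Step 4: = 26.0192

26.0192


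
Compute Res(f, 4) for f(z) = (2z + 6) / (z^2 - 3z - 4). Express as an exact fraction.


Step 1: Q(z) = z^2 - 3z - 4 = (z - 4)(z + 1)
Step 2: Q'(z) = 2z - 3
Step 3: Q'(4) = 5, P(4) = 14
Step 4: Res = P(4)/Q'(4) = 14/5 = 14/5

14/5


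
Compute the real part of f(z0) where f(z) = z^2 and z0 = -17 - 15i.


Step 1: z0 = -17 - 15i
Step 2: z0^2 = (-17)^2 - (-15)^2 + 510i
Step 3: real part = 289 - 225 = 64

64


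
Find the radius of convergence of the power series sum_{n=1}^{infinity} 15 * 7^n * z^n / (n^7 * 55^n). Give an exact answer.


Step 1: General term a_n = 15 * 7^n / (n^7 * 55^n)
Step 2: By the root test, |a_n|^(1/n) = 15^(1/n) * 7 / (n^(7/n) * 55) -> 7/55 as n -> infinity (since 15^(1/n) -> 1 and n^(7/n) -> 1)
Step 3: R = 1/lim|a_n|^(1/n) = 55/7

55/7


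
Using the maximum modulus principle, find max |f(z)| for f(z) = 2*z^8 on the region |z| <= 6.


Step 1: On |z| = 6, |f(z)| = 2 * |z|^8 = 2 * 6^8
Step 2: By maximum modulus principle, maximum is on boundary.
Step 3: Maximum = 2 * 1679616 = 3359232

3359232


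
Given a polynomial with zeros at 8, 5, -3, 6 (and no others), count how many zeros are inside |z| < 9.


Step 1: Check each root:
  z = 8: |8| = 8 < 9
  z = 5: |5| = 5 < 9
  z = -3: |-3| = 3 < 9
  z = 6: |6| = 6 < 9
Step 2: Count = 4

4


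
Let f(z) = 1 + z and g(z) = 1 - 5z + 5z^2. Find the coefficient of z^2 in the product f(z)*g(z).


Step 1: z^2 term in f*g comes from: (1)*(5z^2) + (z)*(-5z) + (0)*(1)
Step 2: = 5 - 5 + 0
Step 3: = 0

0


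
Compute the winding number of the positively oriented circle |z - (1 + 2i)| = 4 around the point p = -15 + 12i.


Step 1: Center c = (1, 2), radius = 4
Step 2: |p - c|^2 = (-16)^2 + 10^2 = 356
Step 3: r^2 = 16
Step 4: |p-c| > r so winding number = 0

0


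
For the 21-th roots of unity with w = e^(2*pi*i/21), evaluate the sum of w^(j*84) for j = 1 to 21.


Step 1: The sum sum_{j=1}^{n} w^(k*j) equals n if n | k, else 0.
Step 2: Here n = 21, k = 84
Step 3: Does n divide k? 21 | 84 -> True
Step 4: Sum = 21

21


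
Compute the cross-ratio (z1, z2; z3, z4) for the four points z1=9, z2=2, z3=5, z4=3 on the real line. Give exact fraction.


Step 1: (z1-z3)(z2-z4) = 4 * (-1) = -4
Step 2: (z1-z4)(z2-z3) = 6 * (-3) = -18
Step 3: Cross-ratio = 4/18 = 2/9

2/9


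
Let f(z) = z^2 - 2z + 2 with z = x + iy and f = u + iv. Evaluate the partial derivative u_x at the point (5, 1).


Step 1: f(z) = (x+iy)^2 - 2(x+iy) + 2
Step 2: u = (x^2 - y^2) - 2x + 2
Step 3: u_x = 2x - 2
Step 4: At (5, 1): u_x = 10 - 2 = 8

8


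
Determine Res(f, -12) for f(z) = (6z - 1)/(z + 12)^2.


Step 1: Pole of order 2 at z = -12
Step 2: Res = lim d/dz [(z + 12)^2 * f(z)] as z -> -12
Step 3: (z + 12)^2 * f(z) = 6z - 1
Step 4: d/dz[6z - 1] = 6

6


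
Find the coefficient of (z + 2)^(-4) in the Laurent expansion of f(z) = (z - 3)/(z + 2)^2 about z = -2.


Step 1: Write the numerator in powers of (z + 2): z - 3 = (z + 2) + (1*(-2) - 3) = (z + 2) - 5
Step 2: Divide by (z + 2)^2: f(z) = -5(z + 2)^(-2) + (z + 2)^(-1)
Step 3: This finite sum is the Laurent series of f about z = -2.
Step 4: Only the powers -2 and -1 appear, so the coefficient of (z + 2)^(-4) = 0

0


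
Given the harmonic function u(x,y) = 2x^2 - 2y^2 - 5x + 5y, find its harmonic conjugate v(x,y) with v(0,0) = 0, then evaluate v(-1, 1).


Step 1: v_x = -u_y = 4y - 5
Step 2: v_y = u_x = 4x - 5
Step 3: v = 4xy - 5x - 5y + C
Step 4: v(0,0) = 0 => C = 0
Step 5: v(-1, 1) = -4

-4


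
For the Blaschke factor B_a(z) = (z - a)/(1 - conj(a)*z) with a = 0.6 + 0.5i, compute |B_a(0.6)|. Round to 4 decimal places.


Step 1: Numerator z0 - a = 0.6 - (0.6 + 0.5i) = 0 - 0.5i
Step 2: Denominator 1 - conj(a)*z0 = 1 - (0.6 - 0.5i)*0.6 = 0.64 + 0.3i
Step 3: |z0 - a|^2 = 0^2 + (-0.5)^2 = 0.25; |1 - conj(a)*z0|^2 = 0.64^2 + 0.3^2 = 0.4996
Step 4: |B_a(0.6)| = sqrt(0.25 / 0.4996) = sqrt(0.5004)
Step 5: = 0.7074

0.7074


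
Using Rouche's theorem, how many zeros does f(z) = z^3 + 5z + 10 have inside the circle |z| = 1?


Step 1: On |z| = 1 the three terms have sizes |z^3| = 1^3 = 1, |5z| = 5*1 = 5, |10| = 10
Step 2: The dominant term is g(z) = 10; let h(z) = z^3 + 5z so f = g + h
Step 3: On |z| = 1: |g| = 10 and |h| <= 1 + 5 = 6
Step 4: Since 10 > 6, |h| < |g| on |z| = 1, so by Rouche f has the same number of zeros as g inside |z| < 1
Step 5: g(z) = 10 is a nonzero constant with no zeros inside |z| < 1. Answer = 0

0


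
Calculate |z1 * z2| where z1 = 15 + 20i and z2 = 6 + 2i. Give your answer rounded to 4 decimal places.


Step 1: |z1| = sqrt(15^2 + 20^2) = sqrt(625)
Step 2: |z2| = sqrt(6^2 + 2^2) = sqrt(40)
Step 3: |z1*z2| = |z1|*|z2| = sqrt(625) * sqrt(40) = sqrt(625 * 40) = sqrt(25000)
Step 4: = 158.1139

158.1139


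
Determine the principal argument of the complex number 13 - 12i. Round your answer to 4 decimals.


Step 1: z = 13 - 12i
Step 2: arg(z) = atan2(-12, 13)
Step 3: arg(z) = -0.7454

-0.7454


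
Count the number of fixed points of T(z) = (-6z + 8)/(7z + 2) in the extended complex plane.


Step 1: Fixed points satisfy T(z) = z
Step 2: 7z^2 + 8z - 8 = 0
Step 3: Discriminant = 8^2 - 4*7*(-8) = 288
Step 4: Number of fixed points = 2

2


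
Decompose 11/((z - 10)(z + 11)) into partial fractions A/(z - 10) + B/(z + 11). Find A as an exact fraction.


Step 1: Multiply both sides by (z - 10) and set z = 10
Step 2: A = 11 / (10 + 11)
Step 3: A = 11 / 21
Step 4: A = 11/21

11/21


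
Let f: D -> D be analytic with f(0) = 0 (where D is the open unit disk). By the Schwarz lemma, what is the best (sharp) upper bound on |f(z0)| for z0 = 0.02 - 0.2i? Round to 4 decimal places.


Step 1: Schwarz lemma: if f: D -> D is analytic with f(0) = 0, then |f(z)| <= |z| for all z in D, and this is sharp (f(z) = z).
Step 2: |z0|^2 = 0.02^2 + (-0.2)^2 = 0.0404
Step 3: |z0| = sqrt(0.0404) = 0.200998
Step 4: Best bound = |z0| = 0.201

0.201


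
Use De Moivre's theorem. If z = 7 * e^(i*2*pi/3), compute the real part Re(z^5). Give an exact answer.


Step 1: By De Moivre's theorem, z^5 = 7^5 * e^(i*5*2*pi/3) = 16807 * (cos(10*pi/3) + i*sin(10*pi/3))
Step 2: |z|^5 = 7^5 = 16807
Step 3: Reduce the angle mod 2*pi: 10*pi/3 - 2*pi = 4*pi/3
Step 4: cos(4*pi/3) = -1/2
Step 5: Re(z^5) = 16807 * (-1/2) = -16807/2

-16807/2


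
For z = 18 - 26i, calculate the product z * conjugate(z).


Step 1: conj(z) = 18 + 26i
Step 2: z * conj(z) = 18^2 + (-26)^2
Step 3: = 324 + 676 = 1000

1000


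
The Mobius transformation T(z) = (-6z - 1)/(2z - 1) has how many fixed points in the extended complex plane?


Step 1: Fixed points satisfy T(z) = z
Step 2: 2z^2 + 5z + 1 = 0
Step 3: Discriminant = 5^2 - 4*2*1 = 17
Step 4: Number of fixed points = 2

2


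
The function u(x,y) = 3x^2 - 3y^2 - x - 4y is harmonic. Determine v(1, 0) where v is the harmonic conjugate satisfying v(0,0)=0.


Step 1: v_x = -u_y = 6y + 4
Step 2: v_y = u_x = 6x - 1
Step 3: v = 6xy + 4x - y + C
Step 4: v(0,0) = 0 => C = 0
Step 5: v(1, 0) = 4

4


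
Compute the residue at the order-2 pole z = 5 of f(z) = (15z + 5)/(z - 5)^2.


Step 1: Pole of order 2 at z = 5
Step 2: Res = lim d/dz [(z - 5)^2 * f(z)] as z -> 5
Step 3: (z - 5)^2 * f(z) = 15z + 5
Step 4: d/dz[15z + 5] = 15

15


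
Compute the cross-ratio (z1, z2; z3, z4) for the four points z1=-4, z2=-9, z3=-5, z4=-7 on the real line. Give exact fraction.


Step 1: (z1-z3)(z2-z4) = 1 * (-2) = -2
Step 2: (z1-z4)(z2-z3) = 3 * (-4) = -12
Step 3: Cross-ratio = 2/12 = 1/6

1/6


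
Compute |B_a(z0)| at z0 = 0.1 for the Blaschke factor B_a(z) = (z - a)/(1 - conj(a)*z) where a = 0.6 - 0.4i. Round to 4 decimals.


Step 1: Numerator z0 - a = 0.1 - (0.6 - 0.4i) = -0.5 + 0.4i
Step 2: Denominator 1 - conj(a)*z0 = 1 - (0.6 + 0.4i)*0.1 = 0.94 - 0.04i
Step 3: |z0 - a|^2 = (-0.5)^2 + 0.4^2 = 0.41; |1 - conj(a)*z0|^2 = 0.94^2 + (-0.04)^2 = 0.8852
Step 4: |B_a(0.1)| = sqrt(0.41 / 0.8852) = sqrt(0.463172)
Step 5: = 0.6806

0.6806


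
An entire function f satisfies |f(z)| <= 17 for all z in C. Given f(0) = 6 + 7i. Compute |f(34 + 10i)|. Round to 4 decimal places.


Step 1: By Liouville's theorem, a bounded entire function is constant.
Step 2: f(z) = f(0) = 6 + 7i for all z.
Step 3: |f(w)| = |6 + 7i| = sqrt(36 + 49)
Step 4: = 9.2195

9.2195


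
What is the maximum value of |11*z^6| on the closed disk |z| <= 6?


Step 1: On |z| = 6, |f(z)| = 11 * |z|^6 = 11 * 6^6
Step 2: By maximum modulus principle, maximum is on boundary.
Step 3: Maximum = 11 * 46656 = 513216

513216


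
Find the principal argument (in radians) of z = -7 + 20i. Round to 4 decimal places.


Step 1: z = -7 + 20i
Step 2: arg(z) = atan2(20, -7)
Step 3: arg(z) = 1.9075

1.9075


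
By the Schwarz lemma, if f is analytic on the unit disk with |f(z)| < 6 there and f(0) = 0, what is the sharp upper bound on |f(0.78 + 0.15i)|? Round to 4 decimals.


Step 1: g = f/6 maps D -> D with g(0) = 0, so by the Schwarz lemma |g(z)| <= |z|, i.e. |f(z)| <= 6|z|; this is sharp (f(z) = 6z).
Step 2: |z0|^2 = 0.78^2 + 0.15^2 = 0.6309
Step 3: |z0| = sqrt(0.6309) = 0.794292
Step 4: Best bound = 6 * |z0| = 6 * 0.794292 = 4.7658

4.7658


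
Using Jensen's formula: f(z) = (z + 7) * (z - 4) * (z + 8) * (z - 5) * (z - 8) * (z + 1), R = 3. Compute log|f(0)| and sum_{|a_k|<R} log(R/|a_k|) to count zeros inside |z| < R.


Jensen's formula: (1/2pi)*integral log|f(Re^it)|dt = log|f(0)| + sum_{|a_k|<R} log(R/|a_k|)
Step 1: f(0) = 7 * (-4) * 8 * (-5) * (-8) * 1 = -8960
Step 2: log|f(0)| = log|-7| + log|4| + log|-8| + log|5| + log|8| + log|-1| = 9.1005
Step 3: Zeros inside |z| < 3: -1
Step 4: Jensen sum = log(3/1) = 1.0986
Step 5: n(R) = number of terms in the Jensen sum = count of zeros inside |z| < 3 = 1

1


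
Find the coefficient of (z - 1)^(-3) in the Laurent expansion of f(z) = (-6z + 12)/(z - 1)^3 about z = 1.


Step 1: Write the numerator in powers of (z - 1): -6z + 12 = -6(z - 1) + (-6*1 + 12) = -6(z - 1) + 6
Step 2: Divide by (z - 1)^3: f(z) = 6(z - 1)^(-3) - 6(z - 1)^(-2)
Step 3: This finite sum is the Laurent series of f about z = 1.
Step 4: Coefficient of (z - 1)^(-3) = -6*1 + 12 = 6

6


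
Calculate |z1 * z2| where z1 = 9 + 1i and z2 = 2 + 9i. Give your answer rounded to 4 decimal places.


Step 1: |z1| = sqrt(9^2 + 1^2) = sqrt(82)
Step 2: |z2| = sqrt(2^2 + 9^2) = sqrt(85)
Step 3: |z1*z2| = |z1|*|z2| = sqrt(82) * sqrt(85) = sqrt(82 * 85) = sqrt(6970)
Step 4: = 83.4865

83.4865


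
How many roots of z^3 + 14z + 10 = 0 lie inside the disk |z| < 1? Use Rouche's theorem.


Step 1: On |z| = 1 the three terms have sizes |z^3| = 1^3 = 1, |14z| = 14*1 = 14, |10| = 10
Step 2: The dominant term is g(z) = 14z; let h(z) = z^3 + 10 so f = g + h
Step 3: On |z| = 1: |g| = 14 and |h| <= 1 + 10 = 11
Step 4: Since 14 > 11, |h| < |g| on |z| = 1, so by Rouche f has the same number of zeros as g inside |z| < 1
Step 5: g(z) = 14z has 1 zero (at the origin, multiplicity 1) inside |z| < 1. Answer = 1

1


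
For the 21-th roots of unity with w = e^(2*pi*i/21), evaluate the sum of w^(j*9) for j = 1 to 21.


Step 1: The sum sum_{j=1}^{n} w^(k*j) equals n if n | k, else 0.
Step 2: Here n = 21, k = 9
Step 3: Does n divide k? 21 | 9 -> False
Step 4: Sum = 0

0


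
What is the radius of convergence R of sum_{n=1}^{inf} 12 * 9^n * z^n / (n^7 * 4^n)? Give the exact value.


Step 1: General term a_n = 12 * 9^n / (n^7 * 4^n)
Step 2: By the root test, |a_n|^(1/n) = 12^(1/n) * 9 / (n^(7/n) * 4) -> 9/4 as n -> infinity (since 12^(1/n) -> 1 and n^(7/n) -> 1)
Step 3: R = 1/lim|a_n|^(1/n) = 4/9

4/9


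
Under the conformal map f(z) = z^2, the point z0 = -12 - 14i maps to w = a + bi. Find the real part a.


Step 1: z0 = -12 - 14i
Step 2: z0^2 = (-12)^2 - (-14)^2 + 336i
Step 3: real part = 144 - 196 = -52

-52


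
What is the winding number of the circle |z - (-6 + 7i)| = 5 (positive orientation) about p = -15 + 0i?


Step 1: Center c = (-6, 7), radius = 5
Step 2: |p - c|^2 = (-9)^2 + (-7)^2 = 130
Step 3: r^2 = 25
Step 4: |p-c| > r so winding number = 0

0


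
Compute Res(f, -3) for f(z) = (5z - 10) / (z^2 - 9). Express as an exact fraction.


Step 1: Q(z) = z^2 - 9 = (z + 3)(z - 3)
Step 2: Q'(z) = 2z
Step 3: Q'(-3) = -6, P(-3) = -25
Step 4: Res = P(-3)/Q'(-3) = -25/(-6) = 25/6

25/6


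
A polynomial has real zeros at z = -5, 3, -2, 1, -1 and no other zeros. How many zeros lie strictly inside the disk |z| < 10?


Step 1: Check each root:
  z = -5: |-5| = 5 < 10
  z = 3: |3| = 3 < 10
  z = -2: |-2| = 2 < 10
  z = 1: |1| = 1 < 10
  z = -1: |-1| = 1 < 10
Step 2: Count = 5

5


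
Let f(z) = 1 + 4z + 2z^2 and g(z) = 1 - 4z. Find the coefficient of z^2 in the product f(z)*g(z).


Step 1: z^2 term in f*g comes from: (1)*(0) + (4z)*(-4z) + (2z^2)*(1)
Step 2: = 0 - 16 + 2
Step 3: = -14

-14


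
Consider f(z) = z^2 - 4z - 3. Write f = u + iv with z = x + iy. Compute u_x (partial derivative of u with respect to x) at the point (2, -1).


Step 1: f(z) = (x+iy)^2 - 4(x+iy) - 3
Step 2: u = (x^2 - y^2) - 4x - 3
Step 3: u_x = 2x - 4
Step 4: At (2, -1): u_x = 4 - 4 = 0

0


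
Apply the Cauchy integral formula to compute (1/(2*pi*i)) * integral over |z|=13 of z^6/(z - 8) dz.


Step 1: f(z) = z^6, a = 8 is inside |z| = 13
Step 2: By Cauchy integral formula: (1/(2pi*i)) * integral = f(a)
Step 3: f(8) = 8^6 = 262144

262144


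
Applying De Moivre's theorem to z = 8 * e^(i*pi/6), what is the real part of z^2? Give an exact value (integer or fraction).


Step 1: By De Moivre's theorem, z^2 = 8^2 * e^(i*2*pi/6) = 64 * (cos(pi/3) + i*sin(pi/3))
Step 2: |z|^2 = 8^2 = 64
Step 3: The angle pi/3 already lies in [0, 2*pi)
Step 4: cos(pi/3) = 1/2
Step 5: Re(z^2) = 64 * 1/2 = 32

32


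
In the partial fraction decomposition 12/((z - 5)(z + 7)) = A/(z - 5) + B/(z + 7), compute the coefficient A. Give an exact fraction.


Step 1: Multiply both sides by (z - 5) and set z = 5
Step 2: A = 12 / (5 + 7)
Step 3: A = 12 / 12
Step 4: A = 1

1


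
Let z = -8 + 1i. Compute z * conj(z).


Step 1: conj(z) = -8 - 1i
Step 2: z * conj(z) = (-8)^2 + 1^2
Step 3: = 64 + 1 = 65

65


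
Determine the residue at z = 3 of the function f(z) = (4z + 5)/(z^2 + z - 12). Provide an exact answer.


Step 1: Q(z) = z^2 + z - 12 = (z - 3)(z + 4)
Step 2: Q'(z) = 2z + 1
Step 3: Q'(3) = 7, P(3) = 17
Step 4: Res = P(3)/Q'(3) = 17/7 = 17/7

17/7


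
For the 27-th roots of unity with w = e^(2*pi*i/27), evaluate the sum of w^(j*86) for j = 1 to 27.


Step 1: The sum sum_{j=1}^{n} w^(k*j) equals n if n | k, else 0.
Step 2: Here n = 27, k = 86
Step 3: Does n divide k? 27 | 86 -> False
Step 4: Sum = 0

0


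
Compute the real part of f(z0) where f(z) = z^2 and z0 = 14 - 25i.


Step 1: z0 = 14 - 25i
Step 2: z0^2 = 14^2 - (-25)^2 - 700i
Step 3: real part = 196 - 625 = -429

-429


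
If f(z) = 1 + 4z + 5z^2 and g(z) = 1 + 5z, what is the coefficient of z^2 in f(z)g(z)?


Step 1: z^2 term in f*g comes from: (1)*(0) + (4z)*(5z) + (5z^2)*(1)
Step 2: = 0 + 20 + 5
Step 3: = 25

25


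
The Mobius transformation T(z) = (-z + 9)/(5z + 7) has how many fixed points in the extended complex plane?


Step 1: Fixed points satisfy T(z) = z
Step 2: 5z^2 + 8z - 9 = 0
Step 3: Discriminant = 8^2 - 4*5*(-9) = 244
Step 4: Number of fixed points = 2

2


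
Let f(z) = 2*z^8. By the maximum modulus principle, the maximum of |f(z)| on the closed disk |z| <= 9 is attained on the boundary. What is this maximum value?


Step 1: On |z| = 9, |f(z)| = 2 * |z|^8 = 2 * 9^8
Step 2: By maximum modulus principle, maximum is on boundary.
Step 3: Maximum = 2 * 43046721 = 86093442

86093442


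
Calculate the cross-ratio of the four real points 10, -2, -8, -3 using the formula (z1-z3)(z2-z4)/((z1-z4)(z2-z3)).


Step 1: (z1-z3)(z2-z4) = 18 * 1 = 18
Step 2: (z1-z4)(z2-z3) = 13 * 6 = 78
Step 3: Cross-ratio = 18/78 = 3/13

3/13


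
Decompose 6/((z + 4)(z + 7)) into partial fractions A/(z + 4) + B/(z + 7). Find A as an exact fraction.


Step 1: Multiply both sides by (z + 4) and set z = -4
Step 2: A = 6 / (-4 + 7)
Step 3: A = 6 / 3
Step 4: A = 2

2


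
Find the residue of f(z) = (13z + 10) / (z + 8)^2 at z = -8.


Step 1: Pole of order 2 at z = -8
Step 2: Res = lim d/dz [(z + 8)^2 * f(z)] as z -> -8
Step 3: (z + 8)^2 * f(z) = 13z + 10
Step 4: d/dz[13z + 10] = 13

13


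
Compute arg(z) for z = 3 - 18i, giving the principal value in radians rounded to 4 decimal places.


Step 1: z = 3 - 18i
Step 2: arg(z) = atan2(-18, 3)
Step 3: arg(z) = -1.4056

-1.4056


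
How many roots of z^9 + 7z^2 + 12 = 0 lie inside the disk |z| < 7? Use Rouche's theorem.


Step 1: On |z| = 7 the three terms have sizes |z^9| = 7^9 = 40353607, |7z^2| = 7*7^2 = 343, |12| = 12
Step 2: The dominant term is g(z) = z^9; let h(z) = 7z^2 + 12 so f = g + h
Step 3: On |z| = 7: |g| = 40353607 and |h| <= 343 + 12 = 355
Step 4: Since 40353607 > 355, |h| < |g| on |z| = 7, so by Rouche f has the same number of zeros as g inside |z| < 7
Step 5: g(z) = z^9 has 9 zeros (all at the origin) inside |z| < 7. Answer = 9

9


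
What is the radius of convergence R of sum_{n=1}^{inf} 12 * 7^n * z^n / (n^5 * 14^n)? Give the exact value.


Step 1: General term a_n = 12 * 7^n / (n^5 * 14^n)
Step 2: By the root test, |a_n|^(1/n) = 12^(1/n) * 7 / (n^(5/n) * 14) -> 7/14 as n -> infinity (since 12^(1/n) -> 1 and n^(5/n) -> 1)
Step 3: R = 1/lim|a_n|^(1/n) = 14/7 = 2

2
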